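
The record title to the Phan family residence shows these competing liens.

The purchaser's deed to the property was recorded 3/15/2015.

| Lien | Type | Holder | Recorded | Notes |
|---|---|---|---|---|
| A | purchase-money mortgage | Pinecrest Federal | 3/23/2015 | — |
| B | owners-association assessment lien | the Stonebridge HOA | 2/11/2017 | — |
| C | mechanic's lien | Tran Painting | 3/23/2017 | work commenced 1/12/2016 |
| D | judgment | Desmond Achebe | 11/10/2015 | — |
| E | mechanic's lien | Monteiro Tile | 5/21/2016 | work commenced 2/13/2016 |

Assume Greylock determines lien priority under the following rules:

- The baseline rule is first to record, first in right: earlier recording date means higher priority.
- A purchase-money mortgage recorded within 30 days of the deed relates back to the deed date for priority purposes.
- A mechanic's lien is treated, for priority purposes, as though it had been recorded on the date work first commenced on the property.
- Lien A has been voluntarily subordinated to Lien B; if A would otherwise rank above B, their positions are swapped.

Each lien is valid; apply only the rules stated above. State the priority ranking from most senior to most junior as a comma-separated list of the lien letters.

Effective dates after the stated exceptions: A was recorded within the 30-day window, so its effective date is the deed date 3/15/2015; C's effective date is 1/12/2016, when work began; E is treated as recorded 2/13/2016, the work-commencement date.
Ordering by effective date: A (3/15/2015), D (11/10/2015), C (1/12/2016), E (2/13/2016), B (2/11/2017).
Because A would otherwise rank above B, the subordination swaps them.

B, D, C, E, A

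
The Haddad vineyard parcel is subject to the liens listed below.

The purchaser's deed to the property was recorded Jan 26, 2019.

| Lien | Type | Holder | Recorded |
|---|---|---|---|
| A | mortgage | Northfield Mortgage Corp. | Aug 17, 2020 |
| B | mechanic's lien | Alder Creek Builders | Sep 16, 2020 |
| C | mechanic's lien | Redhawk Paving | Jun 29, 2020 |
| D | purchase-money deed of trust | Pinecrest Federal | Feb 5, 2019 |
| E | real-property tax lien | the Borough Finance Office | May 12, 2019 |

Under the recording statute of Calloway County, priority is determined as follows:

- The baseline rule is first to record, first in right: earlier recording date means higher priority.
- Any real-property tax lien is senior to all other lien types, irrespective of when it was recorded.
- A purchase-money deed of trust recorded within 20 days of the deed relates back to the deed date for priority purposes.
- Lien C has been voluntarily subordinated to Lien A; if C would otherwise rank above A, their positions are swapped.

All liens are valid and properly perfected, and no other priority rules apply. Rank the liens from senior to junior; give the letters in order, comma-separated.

E, D, A, C, B

First, effective dates: D relates back to the deed date Jan 26, 2019.
E is a real-property tax lien and takes priority over every other lien.
Remaining liens by effective date: D (Jan 26, 2019), C (Jun 29, 2020), A (Aug 17, 2020), B (Sep 16, 2020).
C is senior to A before the subordination, so the two trade places.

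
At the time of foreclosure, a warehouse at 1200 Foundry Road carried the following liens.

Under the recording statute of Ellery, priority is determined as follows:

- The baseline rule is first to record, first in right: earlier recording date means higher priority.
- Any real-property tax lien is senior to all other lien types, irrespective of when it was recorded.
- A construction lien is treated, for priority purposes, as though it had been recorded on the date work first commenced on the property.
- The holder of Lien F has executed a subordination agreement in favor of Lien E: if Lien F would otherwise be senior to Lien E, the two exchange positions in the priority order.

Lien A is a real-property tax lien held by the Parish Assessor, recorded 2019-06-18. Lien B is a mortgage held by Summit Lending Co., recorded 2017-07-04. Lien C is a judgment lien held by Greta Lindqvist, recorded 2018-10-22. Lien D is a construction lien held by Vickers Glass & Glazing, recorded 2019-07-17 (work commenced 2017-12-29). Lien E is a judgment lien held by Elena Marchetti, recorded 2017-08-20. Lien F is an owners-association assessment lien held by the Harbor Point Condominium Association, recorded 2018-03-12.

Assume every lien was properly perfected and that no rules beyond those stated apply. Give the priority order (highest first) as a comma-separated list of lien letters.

Adjusting effective dates: D is treated as recorded 2017-12-29, the work-commencement date.
As a real-property tax lien, A is senior to every other lien.
Ordering the rest by effective date: B (2017-07-04), E (2017-08-20), D (2017-12-29), F (2018-03-12), C (2018-10-22).
F already ranks below E; the subordination has no effect.

A, B, E, D, F, C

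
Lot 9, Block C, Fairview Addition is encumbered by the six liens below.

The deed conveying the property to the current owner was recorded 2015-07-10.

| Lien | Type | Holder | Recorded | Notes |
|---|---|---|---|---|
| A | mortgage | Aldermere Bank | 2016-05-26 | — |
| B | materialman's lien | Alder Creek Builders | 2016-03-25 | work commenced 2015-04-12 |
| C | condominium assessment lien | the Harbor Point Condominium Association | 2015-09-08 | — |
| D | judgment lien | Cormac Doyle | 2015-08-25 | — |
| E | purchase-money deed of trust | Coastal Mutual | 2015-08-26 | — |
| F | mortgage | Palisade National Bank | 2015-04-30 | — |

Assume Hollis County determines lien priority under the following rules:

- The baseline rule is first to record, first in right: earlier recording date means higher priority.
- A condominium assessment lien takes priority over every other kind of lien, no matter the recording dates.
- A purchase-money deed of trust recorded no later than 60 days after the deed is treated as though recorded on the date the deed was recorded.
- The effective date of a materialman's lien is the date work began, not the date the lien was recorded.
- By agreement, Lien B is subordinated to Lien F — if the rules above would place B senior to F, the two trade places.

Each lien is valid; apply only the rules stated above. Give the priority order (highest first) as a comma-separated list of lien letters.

First, effective dates: B's effective date is 2015-04-12, when work began; E's effective date is the deed date, 2015-07-10.
C is a condominium assessment lien and takes priority over every other lien.
Among the remaining liens, by effective date: B (2015-04-12), F (2015-04-30), E (2015-07-10), D (2015-08-25), A (2016-05-26).
The subordination applies — B was senior to F — so B and F swap.

C, F, B, E, D, A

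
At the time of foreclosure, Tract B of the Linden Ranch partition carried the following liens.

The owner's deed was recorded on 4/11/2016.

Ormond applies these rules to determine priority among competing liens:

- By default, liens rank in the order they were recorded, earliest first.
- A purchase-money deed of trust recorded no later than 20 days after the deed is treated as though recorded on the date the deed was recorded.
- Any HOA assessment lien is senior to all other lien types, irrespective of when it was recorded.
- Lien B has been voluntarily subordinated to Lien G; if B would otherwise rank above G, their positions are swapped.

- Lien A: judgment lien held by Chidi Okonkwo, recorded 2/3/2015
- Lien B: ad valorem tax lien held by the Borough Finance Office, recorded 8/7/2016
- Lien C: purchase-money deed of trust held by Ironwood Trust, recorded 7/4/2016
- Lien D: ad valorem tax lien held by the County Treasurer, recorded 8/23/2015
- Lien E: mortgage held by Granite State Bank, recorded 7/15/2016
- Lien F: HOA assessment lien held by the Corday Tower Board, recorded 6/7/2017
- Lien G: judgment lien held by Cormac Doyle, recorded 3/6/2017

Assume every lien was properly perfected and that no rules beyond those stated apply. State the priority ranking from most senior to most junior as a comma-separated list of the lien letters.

F, A, D, C, E, G, B

Effective dates: C missed the 20-day window (84 days after the deed), so its recording date stands.
As an HOA assessment lien, F is senior to every other lien.
Among the remaining liens, by effective date: A (2/3/2015), D (8/23/2015), C (7/4/2016), E (7/15/2016), B (8/7/2016), G (3/6/2017).
B is senior to G before the subordination, so the two trade places.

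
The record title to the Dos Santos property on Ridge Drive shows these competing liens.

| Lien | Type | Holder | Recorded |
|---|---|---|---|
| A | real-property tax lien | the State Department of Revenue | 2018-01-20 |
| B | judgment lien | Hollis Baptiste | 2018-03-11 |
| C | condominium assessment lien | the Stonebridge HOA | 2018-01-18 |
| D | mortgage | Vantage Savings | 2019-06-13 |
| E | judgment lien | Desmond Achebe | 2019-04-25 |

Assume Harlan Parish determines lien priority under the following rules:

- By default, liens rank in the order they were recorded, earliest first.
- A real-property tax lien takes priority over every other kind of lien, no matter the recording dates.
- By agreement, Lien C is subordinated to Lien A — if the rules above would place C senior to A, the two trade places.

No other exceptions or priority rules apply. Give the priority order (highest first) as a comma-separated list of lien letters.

A, C, B, E, D

A is a real-property tax lien and takes priority over every other lien.
Remaining liens by effective date: C (2018-01-18), B (2018-03-11), E (2019-04-25), D (2019-06-13).
C is already junior to A, so the subordination agreement changes nothing.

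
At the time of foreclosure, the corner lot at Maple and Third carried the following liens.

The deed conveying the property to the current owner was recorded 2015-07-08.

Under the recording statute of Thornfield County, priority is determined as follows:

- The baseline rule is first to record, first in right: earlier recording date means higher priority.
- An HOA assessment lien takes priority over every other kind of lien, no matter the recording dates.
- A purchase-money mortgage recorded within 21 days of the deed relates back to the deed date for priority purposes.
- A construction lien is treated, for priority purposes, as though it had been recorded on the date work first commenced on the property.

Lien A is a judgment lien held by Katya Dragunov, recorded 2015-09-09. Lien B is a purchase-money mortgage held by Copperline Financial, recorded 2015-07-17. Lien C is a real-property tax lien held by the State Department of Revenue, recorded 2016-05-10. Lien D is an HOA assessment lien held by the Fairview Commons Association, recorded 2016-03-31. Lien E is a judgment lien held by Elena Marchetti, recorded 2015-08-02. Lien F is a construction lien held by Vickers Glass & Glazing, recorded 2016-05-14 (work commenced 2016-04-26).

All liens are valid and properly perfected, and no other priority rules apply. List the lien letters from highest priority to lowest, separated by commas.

Effective dates after the stated exceptions: B's effective date is the deed date, 2015-07-08; F is treated as recorded 2016-04-26, the work-commencement date.
D is an HOA assessment lien, so it outranks all other liens regardless of date.
The other liens, earliest effective date first: B (2015-07-08), E (2015-08-02), A (2015-09-09), F (2016-04-26), C (2016-05-10).

D, B, E, A, F, C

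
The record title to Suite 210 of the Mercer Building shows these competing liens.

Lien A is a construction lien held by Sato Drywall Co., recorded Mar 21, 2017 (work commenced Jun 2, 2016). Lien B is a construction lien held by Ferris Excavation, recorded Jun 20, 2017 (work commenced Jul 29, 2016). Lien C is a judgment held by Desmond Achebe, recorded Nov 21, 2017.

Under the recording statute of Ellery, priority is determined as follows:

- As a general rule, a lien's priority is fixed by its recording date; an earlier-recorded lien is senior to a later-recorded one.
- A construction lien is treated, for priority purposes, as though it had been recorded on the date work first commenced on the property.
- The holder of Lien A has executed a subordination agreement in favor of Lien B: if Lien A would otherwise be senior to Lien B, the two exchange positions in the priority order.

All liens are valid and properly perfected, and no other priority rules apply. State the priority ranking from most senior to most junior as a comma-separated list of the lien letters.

B, A, C

First, effective dates: A's effective date is Jun 2, 2016, when work began; B is treated as recorded Jul 29, 2016, the work-commencement date.
Ordering by effective date: A (Jun 2, 2016), B (Jul 29, 2016), C (Nov 21, 2017).
A is senior to B before the subordination, so the two trade places.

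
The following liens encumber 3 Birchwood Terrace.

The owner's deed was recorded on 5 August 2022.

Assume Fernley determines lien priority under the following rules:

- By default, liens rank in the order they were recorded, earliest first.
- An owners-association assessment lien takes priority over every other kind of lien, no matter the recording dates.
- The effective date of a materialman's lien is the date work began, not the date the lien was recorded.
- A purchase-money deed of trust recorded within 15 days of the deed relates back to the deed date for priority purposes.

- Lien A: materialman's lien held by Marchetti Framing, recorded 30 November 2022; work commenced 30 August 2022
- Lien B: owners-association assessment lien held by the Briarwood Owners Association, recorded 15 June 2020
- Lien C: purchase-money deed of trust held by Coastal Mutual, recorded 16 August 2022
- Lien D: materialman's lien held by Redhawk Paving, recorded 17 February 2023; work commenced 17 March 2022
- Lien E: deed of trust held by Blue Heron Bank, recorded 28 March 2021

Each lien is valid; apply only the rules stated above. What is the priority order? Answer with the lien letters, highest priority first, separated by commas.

Adjusting effective dates: A's effective date is 30 August 2022, when work began; C's effective date is the deed date, 5 August 2022; D's effective date is 17 March 2022, when work began.
B is an owners-association assessment lien, so it outranks all other liens regardless of date.
The other liens, earliest effective date first: E (28 March 2021), D (17 March 2022), C (5 August 2022), A (30 August 2022).

B, E, D, C, A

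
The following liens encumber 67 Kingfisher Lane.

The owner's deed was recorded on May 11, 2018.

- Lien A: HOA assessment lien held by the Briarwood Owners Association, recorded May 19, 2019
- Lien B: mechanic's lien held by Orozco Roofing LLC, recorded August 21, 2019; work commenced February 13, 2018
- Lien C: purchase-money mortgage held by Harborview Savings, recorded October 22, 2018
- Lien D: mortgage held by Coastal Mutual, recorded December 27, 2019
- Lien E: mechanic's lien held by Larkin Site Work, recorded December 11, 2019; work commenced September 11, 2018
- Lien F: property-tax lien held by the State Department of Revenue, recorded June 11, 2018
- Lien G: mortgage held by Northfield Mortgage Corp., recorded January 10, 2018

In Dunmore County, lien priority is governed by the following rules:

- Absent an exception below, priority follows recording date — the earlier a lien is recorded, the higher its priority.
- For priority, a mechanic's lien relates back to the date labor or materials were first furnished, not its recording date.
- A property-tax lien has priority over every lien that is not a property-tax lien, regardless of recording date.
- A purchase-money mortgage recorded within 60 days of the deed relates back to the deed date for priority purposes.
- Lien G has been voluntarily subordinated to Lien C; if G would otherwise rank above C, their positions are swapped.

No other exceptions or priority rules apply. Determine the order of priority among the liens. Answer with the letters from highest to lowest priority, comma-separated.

Effective dates after the stated exceptions: B's effective date is February 13, 2018, when work began; C was recorded 164 days after the deed, outside the 60-day window, so it keeps its recording date; E is treated as recorded September 11, 2018, the work-commencement date.
F, as a property-tax lien, has superpriority and ranks first.
Ordering the rest by effective date: G (January 10, 2018), B (February 13, 2018), E (September 11, 2018), C (October 22, 2018), A (May 19, 2019), D (December 27, 2019).
Because G would otherwise rank above C, the subordination swaps them.

F, C, B, E, G, A, D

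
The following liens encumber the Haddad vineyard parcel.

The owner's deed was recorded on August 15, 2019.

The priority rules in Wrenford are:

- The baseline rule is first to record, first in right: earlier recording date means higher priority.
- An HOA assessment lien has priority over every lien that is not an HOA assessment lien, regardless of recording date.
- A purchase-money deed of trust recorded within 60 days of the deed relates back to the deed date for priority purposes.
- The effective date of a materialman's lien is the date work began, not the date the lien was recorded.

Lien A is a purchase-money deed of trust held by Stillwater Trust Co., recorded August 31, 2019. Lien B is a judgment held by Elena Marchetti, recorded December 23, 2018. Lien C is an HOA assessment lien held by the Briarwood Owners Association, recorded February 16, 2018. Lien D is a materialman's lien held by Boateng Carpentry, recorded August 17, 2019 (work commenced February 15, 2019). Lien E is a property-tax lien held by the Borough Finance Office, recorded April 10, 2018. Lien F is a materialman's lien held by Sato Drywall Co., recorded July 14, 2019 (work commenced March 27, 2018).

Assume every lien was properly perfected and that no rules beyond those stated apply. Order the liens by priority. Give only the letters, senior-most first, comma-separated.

C, F, E, B, D, A

Adjusting effective dates: A was recorded within the 60-day window, so its effective date is the deed date August 15, 2019; D's effective date is February 15, 2019, when work began; F is treated as recorded March 27, 2018, the work-commencement date.
C is an HOA assessment lien and takes priority over every other lien.
Remaining liens by effective date: F (March 27, 2018), E (April 10, 2018), B (December 23, 2018), D (February 15, 2019), A (August 15, 2019).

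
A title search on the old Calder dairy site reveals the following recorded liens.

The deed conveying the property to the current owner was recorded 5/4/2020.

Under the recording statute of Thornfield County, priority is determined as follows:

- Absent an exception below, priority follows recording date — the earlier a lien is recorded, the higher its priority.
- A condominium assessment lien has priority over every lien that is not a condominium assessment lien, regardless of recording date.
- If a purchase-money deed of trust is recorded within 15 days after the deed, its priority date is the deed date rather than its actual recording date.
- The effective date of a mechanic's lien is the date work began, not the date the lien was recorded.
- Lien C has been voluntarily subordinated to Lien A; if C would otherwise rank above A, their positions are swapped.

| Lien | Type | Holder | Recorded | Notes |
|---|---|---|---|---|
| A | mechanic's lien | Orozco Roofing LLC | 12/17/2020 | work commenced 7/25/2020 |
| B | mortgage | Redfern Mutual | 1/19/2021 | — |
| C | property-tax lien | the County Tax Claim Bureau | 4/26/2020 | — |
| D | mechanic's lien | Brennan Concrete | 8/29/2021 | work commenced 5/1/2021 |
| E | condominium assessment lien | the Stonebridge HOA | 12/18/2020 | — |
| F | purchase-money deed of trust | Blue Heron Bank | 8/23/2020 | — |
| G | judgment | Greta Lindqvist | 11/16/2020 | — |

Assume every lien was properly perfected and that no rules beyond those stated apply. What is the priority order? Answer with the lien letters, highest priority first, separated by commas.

Effective dates after the stated exceptions: A is treated as recorded 7/25/2020, the work-commencement date; D's effective date is 5/1/2021, when work began; F missed the 15-day window (111 days after the deed), so its recording date stands.
As a condominium assessment lien, E is senior to every other lien.
Remaining liens by effective date: C (4/26/2020), A (7/25/2020), F (8/23/2020), G (11/16/2020), B (1/19/2021), D (5/1/2021).
The subordination applies — C was senior to A — so C and A swap.

E, A, C, F, G, B, D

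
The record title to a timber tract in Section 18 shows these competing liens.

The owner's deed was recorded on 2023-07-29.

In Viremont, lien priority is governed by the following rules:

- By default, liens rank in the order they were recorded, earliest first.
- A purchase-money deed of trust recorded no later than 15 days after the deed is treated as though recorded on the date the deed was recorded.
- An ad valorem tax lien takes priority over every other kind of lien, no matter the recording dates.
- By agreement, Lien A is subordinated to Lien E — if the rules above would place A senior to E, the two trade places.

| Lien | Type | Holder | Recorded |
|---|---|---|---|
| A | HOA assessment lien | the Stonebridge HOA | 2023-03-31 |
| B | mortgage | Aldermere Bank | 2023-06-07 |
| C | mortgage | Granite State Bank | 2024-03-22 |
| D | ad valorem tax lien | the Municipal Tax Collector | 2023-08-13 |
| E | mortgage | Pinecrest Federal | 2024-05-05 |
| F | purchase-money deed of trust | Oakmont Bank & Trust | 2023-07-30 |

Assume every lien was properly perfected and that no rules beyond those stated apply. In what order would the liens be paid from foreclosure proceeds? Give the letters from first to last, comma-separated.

Effective dates after the stated exceptions: F relates back to the deed date 2023-07-29.
D is an ad valorem tax lien and takes priority over every other lien.
Remaining liens by effective date: A (2023-03-31), B (2023-06-07), F (2023-07-29), C (2024-03-22), E (2024-05-05).
Because A would otherwise rank above E, the subordination swaps them.

D, E, B, F, C, A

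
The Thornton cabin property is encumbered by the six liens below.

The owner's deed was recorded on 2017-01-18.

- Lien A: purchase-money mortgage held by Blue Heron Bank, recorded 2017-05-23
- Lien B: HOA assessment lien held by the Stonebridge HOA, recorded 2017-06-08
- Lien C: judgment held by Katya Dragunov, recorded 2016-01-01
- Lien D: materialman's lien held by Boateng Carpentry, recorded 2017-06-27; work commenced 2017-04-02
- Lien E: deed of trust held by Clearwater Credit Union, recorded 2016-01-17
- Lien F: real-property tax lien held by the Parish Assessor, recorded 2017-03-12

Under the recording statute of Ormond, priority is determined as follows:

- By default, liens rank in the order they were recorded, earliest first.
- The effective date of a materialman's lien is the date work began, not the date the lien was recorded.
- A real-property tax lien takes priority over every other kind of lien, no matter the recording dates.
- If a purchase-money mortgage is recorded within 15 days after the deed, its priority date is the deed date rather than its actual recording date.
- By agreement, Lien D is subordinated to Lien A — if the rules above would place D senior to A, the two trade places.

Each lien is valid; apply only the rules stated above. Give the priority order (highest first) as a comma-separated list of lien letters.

F, C, E, A, D, B

First, effective dates: A was recorded 125 days after the deed, outside the 15-day window, so it keeps its recording date; D's effective date is 2017-04-02, when work began.
F, as a real-property tax lien, has superpriority and ranks first.
Among the remaining liens, by effective date: C (2016-01-01), E (2016-01-17), D (2017-04-02), A (2017-05-23), B (2017-06-08).
The subordination applies — D was senior to A — so D and A swap.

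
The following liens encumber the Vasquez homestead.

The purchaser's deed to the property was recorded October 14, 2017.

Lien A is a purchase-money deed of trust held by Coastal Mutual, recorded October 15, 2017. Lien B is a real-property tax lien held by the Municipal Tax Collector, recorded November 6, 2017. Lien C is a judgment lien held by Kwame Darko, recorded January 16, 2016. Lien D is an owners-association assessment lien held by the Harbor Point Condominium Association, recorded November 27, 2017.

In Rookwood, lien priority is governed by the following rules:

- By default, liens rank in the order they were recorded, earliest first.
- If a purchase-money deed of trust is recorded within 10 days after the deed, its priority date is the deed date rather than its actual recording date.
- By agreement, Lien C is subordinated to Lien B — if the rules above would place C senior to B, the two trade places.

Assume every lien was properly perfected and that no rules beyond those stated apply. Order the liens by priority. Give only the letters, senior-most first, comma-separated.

Adjusting effective dates: A's effective date is the deed date, October 14, 2017.
Ordering by effective date: C (January 16, 2016), A (October 14, 2017), B (November 6, 2017), D (November 27, 2017).
C is senior to B before the subordination, so the two trade places.

B, A, C, D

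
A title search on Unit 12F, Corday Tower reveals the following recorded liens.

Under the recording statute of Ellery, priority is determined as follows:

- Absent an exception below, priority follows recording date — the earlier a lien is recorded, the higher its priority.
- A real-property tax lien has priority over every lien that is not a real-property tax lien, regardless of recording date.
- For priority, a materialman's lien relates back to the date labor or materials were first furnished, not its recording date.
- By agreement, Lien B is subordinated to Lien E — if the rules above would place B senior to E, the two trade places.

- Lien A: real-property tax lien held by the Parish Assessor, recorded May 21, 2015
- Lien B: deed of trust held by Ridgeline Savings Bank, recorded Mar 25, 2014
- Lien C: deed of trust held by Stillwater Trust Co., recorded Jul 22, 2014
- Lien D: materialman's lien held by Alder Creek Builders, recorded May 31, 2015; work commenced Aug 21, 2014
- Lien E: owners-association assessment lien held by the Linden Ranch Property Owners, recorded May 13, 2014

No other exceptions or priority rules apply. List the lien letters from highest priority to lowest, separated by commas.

Effective dates: D is treated as recorded Aug 21, 2014, the work-commencement date.
As a real-property tax lien, A is senior to every other lien.
Among the remaining liens, by effective date: B (Mar 25, 2014), E (May 13, 2014), C (Jul 22, 2014), D (Aug 21, 2014).
B is senior to E before the subordination, so the two trade places.

A, E, B, C, D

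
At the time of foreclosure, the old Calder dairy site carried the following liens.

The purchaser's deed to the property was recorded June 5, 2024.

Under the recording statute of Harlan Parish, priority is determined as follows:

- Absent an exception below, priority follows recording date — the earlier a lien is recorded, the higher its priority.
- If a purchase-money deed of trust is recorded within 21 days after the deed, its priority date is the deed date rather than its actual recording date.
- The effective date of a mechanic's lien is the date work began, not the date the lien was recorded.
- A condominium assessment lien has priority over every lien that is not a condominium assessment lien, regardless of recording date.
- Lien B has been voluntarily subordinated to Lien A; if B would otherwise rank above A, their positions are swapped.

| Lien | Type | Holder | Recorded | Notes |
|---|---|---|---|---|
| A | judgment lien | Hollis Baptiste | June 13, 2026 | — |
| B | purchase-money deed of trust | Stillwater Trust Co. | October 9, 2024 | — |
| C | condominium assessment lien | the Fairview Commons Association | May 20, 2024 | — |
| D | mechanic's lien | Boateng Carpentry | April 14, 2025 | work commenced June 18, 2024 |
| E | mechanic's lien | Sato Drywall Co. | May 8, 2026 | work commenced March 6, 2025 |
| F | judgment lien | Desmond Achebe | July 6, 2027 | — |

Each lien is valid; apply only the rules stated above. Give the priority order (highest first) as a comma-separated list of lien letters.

First, effective dates: B was recorded 126 days after the deed — beyond 21 days — so no relation-back applies; D's effective date is June 18, 2024, when work began; E is treated as recorded March 6, 2025, the work-commencement date.
As a condominium assessment lien, C is senior to every other lien.
Remaining liens by effective date: D (June 18, 2024), B (October 9, 2024), E (March 6, 2025), A (June 13, 2026), F (July 6, 2027).
The subordination applies — B was senior to A — so B and A swap.

C, D, A, E, B, F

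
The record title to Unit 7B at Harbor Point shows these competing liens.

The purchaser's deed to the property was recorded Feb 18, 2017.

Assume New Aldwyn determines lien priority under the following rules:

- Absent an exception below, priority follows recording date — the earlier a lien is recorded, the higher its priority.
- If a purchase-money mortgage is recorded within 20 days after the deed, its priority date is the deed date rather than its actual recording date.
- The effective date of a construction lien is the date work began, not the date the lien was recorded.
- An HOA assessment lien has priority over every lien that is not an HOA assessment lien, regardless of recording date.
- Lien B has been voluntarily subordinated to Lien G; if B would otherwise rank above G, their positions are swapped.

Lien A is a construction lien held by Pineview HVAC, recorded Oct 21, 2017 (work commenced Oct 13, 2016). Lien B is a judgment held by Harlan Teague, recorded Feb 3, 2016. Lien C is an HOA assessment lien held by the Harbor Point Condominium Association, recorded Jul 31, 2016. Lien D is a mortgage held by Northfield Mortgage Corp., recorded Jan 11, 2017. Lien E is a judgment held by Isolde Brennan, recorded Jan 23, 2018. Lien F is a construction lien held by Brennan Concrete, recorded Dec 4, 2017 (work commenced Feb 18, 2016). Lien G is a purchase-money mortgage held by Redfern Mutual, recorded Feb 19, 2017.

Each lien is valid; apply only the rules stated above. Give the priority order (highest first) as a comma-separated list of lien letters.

C, G, F, A, D, B, E

Adjusting effective dates: A relates back to Oct 13, 2016 (work commenced); F's effective date is Feb 18, 2016, when work began; G's effective date is the deed date, Feb 18, 2017.
As an HOA assessment lien, C is senior to every other lien.
The other liens, earliest effective date first: B (Feb 3, 2016), F (Feb 18, 2016), A (Oct 13, 2016), D (Jan 11, 2017), G (Feb 18, 2017), E (Jan 23, 2018).
B is senior to G before the subordination, so the two trade places.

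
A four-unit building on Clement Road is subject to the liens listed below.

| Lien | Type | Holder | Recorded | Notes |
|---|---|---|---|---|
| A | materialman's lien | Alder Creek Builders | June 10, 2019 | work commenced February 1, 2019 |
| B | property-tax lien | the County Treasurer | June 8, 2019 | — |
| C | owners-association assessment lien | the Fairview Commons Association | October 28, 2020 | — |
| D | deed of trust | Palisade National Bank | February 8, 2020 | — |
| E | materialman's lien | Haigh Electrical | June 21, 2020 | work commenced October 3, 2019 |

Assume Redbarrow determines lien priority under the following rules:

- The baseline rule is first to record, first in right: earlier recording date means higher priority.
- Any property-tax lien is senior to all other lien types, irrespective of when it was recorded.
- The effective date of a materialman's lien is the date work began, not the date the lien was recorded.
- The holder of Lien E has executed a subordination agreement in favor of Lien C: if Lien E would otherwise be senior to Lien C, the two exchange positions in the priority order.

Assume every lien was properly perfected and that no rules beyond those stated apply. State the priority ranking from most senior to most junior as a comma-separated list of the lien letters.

B, A, C, D, E

Effective dates after the stated exceptions: A relates back to February 1, 2019 (work commenced); E is treated as recorded October 3, 2019, the work-commencement date.
B is a property-tax lien, so it outranks all other liens regardless of date.
Ordering the rest by effective date: A (February 1, 2019), E (October 3, 2019), D (February 8, 2020), C (October 28, 2020).
Because E would otherwise rank above C, the subordination swaps them.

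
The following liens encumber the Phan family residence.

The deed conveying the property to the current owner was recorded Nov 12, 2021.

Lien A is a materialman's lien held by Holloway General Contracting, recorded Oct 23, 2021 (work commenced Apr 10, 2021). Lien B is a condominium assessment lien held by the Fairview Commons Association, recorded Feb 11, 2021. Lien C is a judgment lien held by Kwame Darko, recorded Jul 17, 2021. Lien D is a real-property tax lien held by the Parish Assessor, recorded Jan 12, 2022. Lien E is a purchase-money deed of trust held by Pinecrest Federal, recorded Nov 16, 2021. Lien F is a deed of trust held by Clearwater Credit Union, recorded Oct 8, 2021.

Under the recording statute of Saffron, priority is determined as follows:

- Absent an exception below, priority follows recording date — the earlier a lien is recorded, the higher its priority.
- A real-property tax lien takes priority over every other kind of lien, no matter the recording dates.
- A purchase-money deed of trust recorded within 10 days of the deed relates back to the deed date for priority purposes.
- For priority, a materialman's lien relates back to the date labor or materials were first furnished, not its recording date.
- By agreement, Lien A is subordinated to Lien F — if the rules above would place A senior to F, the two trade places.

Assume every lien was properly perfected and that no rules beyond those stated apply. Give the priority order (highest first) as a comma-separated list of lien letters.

D, B, F, C, A, E

Effective dates: A is treated as recorded Apr 10, 2021, the work-commencement date; E's effective date is the deed date, Nov 12, 2021.
D is a real-property tax lien, so it outranks all other liens regardless of date.
Remaining liens by effective date: B (Feb 11, 2021), A (Apr 10, 2021), C (Jul 17, 2021), F (Oct 8, 2021), E (Nov 12, 2021).
The subordination applies — A was senior to F — so A and F swap.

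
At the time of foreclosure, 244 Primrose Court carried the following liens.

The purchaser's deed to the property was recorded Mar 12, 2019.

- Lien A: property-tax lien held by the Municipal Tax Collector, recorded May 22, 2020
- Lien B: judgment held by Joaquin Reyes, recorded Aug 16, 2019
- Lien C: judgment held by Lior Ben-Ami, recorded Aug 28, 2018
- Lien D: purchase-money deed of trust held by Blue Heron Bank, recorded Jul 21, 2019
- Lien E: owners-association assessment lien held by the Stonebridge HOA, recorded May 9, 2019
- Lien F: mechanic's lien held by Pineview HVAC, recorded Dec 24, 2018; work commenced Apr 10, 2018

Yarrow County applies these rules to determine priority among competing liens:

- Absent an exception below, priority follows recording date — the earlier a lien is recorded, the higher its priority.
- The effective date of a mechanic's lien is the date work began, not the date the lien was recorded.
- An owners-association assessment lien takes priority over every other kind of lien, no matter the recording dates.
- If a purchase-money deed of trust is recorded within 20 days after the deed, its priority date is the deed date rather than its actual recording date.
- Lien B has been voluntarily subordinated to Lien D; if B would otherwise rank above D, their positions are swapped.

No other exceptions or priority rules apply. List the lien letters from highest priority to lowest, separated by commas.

E, F, C, D, B, A

Effective dates after the stated exceptions: D missed the 20-day window (131 days after the deed), so its recording date stands; F relates back to Apr 10, 2018 (work commenced).
E is an owners-association assessment lien, so it outranks all other liens regardless of date.
Among the remaining liens, by effective date: F (Apr 10, 2018), C (Aug 28, 2018), D (Jul 21, 2019), B (Aug 16, 2019), A (May 22, 2020).
Since B is not senior to D, the subordination leaves the order unchanged.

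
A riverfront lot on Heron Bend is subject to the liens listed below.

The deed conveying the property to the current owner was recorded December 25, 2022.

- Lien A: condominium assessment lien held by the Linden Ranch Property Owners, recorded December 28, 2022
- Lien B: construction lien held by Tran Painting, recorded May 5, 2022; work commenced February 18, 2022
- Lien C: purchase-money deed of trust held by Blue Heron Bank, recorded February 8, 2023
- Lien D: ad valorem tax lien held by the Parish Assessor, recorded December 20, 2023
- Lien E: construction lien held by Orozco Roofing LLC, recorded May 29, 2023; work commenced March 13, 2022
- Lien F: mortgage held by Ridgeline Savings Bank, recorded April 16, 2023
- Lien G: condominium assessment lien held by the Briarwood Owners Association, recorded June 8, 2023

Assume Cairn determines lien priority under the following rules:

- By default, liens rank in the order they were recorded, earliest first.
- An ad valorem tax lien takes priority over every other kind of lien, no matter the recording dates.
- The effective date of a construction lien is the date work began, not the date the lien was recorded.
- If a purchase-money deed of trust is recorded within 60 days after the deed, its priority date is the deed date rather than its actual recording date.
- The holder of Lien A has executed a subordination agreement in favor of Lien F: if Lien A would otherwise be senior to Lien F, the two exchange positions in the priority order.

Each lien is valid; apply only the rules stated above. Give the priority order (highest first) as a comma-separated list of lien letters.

Adjusting effective dates: B relates back to February 18, 2022 (work commenced); C relates back to the deed date December 25, 2022; E relates back to March 13, 2022 (work commenced).
As an ad valorem tax lien, D is senior to every other lien.
Remaining liens by effective date: B (February 18, 2022), E (March 13, 2022), C (December 25, 2022), A (December 28, 2022), F (April 16, 2023), G (June 8, 2023).
A would otherwise be senior to F, so under the subordination agreement A and F exchange positions.

D, B, E, C, F, A, G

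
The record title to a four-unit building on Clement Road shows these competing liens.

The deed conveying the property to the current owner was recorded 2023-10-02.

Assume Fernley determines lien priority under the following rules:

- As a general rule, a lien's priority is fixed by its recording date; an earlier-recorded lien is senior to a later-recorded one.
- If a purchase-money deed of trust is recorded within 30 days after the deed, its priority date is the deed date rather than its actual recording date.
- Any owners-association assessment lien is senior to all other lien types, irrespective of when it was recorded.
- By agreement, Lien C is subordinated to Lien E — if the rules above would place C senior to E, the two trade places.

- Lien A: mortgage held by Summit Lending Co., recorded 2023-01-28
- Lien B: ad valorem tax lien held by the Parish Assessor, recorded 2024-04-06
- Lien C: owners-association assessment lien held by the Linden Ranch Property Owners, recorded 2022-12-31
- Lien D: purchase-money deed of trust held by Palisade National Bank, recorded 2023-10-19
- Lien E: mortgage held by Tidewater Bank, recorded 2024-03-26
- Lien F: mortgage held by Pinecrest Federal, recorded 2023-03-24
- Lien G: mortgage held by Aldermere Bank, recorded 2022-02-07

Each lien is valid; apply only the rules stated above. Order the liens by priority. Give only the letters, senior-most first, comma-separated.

Effective dates after the stated exceptions: D relates back to the deed date 2023-10-02.
C is an owners-association assessment lien and takes priority over every other lien.
The other liens, earliest effective date first: G (2022-02-07), A (2023-01-28), F (2023-03-24), D (2023-10-02), E (2024-03-26), B (2024-04-06).
Because C would otherwise rank above E, the subordination swaps them.

E, G, A, F, D, C, B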